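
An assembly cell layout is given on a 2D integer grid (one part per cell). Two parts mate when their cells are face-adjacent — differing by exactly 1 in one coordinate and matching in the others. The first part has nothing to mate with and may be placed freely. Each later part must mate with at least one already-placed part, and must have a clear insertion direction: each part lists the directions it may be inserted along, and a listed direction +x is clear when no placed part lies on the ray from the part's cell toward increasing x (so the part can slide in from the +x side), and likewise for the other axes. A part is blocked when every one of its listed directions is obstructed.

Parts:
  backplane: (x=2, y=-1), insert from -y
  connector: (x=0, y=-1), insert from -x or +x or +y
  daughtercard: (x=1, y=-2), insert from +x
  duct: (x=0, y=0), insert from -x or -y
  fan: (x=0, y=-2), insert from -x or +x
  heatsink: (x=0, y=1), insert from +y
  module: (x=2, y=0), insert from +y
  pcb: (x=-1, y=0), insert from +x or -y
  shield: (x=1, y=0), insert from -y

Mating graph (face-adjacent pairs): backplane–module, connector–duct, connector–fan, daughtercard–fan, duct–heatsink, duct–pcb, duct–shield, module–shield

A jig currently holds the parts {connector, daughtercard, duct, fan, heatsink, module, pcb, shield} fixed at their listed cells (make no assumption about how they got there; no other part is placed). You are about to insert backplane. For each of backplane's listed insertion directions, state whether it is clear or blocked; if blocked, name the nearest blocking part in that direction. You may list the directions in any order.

-y: clear

-y: ray from backplane(2, -1) has no placed part ⇒ clear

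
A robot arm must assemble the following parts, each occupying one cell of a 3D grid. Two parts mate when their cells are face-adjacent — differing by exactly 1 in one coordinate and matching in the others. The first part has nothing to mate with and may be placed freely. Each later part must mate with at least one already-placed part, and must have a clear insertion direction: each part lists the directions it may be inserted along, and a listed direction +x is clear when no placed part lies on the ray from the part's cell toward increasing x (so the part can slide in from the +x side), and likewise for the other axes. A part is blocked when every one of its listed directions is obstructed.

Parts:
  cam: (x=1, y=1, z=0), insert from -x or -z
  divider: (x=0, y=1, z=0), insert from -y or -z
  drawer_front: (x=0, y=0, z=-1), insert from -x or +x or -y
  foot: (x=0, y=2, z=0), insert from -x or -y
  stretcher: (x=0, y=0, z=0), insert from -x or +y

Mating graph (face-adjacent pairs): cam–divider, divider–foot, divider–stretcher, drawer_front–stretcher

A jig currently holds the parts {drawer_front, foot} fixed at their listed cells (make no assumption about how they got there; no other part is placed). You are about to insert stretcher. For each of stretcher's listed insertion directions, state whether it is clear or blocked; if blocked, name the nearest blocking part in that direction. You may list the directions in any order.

+y: blocked by foot; -x: clear

-x: ray from stretcher(0, 0, 0) has no placed part ⇒ clear
+y: nearest on ray is foot@(0, 2, 0) ⇒ blocked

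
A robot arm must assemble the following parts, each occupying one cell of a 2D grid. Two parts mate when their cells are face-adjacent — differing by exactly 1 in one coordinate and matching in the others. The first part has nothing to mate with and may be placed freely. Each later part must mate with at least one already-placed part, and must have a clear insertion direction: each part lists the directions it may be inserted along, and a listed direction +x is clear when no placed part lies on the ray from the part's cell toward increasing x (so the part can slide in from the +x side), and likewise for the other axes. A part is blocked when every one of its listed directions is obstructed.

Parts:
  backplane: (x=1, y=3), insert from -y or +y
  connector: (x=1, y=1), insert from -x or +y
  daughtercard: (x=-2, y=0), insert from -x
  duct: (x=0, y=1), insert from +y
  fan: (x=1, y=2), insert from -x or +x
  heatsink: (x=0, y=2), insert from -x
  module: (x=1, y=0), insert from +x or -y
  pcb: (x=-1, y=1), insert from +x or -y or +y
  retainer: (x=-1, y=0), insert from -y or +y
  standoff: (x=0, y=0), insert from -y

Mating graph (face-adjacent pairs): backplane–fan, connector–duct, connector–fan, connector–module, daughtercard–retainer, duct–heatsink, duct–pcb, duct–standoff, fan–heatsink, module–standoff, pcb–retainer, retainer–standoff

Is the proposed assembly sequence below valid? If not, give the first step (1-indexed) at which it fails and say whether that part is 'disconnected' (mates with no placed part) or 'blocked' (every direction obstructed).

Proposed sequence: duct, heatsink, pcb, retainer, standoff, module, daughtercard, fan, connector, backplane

1. duct@(0, 1) [+y clear] — {duct}
2. heatsink@(0, 2) [-x clear] — {duct, heatsink}
3. pcb@(-1, 1) [-y clear] — {duct, heatsink, pcb}
4. retainer@(-1, 0) [-y clear] — {duct, heatsink, pcb, retainer}
5. standoff@(0, 0) [-y clear] — {duct, heatsink, pcb, retainer, standoff}
6. module@(1, 0) [+x clear] — {duct, heatsink, module, pcb, retainer, standoff}
7. daughtercard@(-2, 0) [-x clear] — {daughtercard, duct, heatsink, module, pcb, retainer, standoff}
8. fan@(1, 2) [+x clear] — {daughtercard, duct, fan, heatsink, module, pcb, retainer, standoff}
9. connector@(1, 1) — -x/+y all obstructed ⇒ blocked

Invalid at step 9 (blocked)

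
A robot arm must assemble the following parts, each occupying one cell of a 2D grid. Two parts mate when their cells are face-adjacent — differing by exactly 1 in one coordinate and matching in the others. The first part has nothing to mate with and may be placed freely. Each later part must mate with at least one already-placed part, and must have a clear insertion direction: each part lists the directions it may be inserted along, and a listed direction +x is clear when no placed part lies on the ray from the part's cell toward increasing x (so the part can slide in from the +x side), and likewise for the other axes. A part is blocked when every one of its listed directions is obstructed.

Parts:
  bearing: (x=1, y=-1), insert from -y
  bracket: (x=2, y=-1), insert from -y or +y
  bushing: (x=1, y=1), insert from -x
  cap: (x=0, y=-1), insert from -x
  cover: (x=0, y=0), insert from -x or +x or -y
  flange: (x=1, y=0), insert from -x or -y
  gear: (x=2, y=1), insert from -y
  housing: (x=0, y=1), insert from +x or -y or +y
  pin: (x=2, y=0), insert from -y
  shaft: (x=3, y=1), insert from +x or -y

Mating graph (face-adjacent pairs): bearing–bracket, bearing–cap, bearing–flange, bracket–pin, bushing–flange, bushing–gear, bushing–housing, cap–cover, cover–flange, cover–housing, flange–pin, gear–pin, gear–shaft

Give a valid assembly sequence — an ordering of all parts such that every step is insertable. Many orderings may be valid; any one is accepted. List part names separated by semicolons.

1. gear@(2, 1) [-y clear] — {gear}
2. bushing@(1, 1) [-x clear] — {bushing, gear}
3. flange@(1, 0) [-x clear] — {bushing, flange, gear}
4. housing@(0, 1) [-y clear] — {bushing, flange, gear, housing}
5. cover@(0, 0) [-x clear] — {bushing, cover, flange, gear, housing}
6. cap@(0, -1) [-x clear] — {bushing, cap, cover, flange, gear, housing}
7. bearing@(1, -1) [-y clear] — {bearing, bushing, cap, cover, flange, gear, housing}
8. shaft@(3, 1) [+x clear] — {bearing, bushing, cap, cover, flange, gear, housing, shaft}
9. pin@(2, 0) [-y clear] — {bearing, bushing, cap, cover, flange, gear, housing, pin, shaft}
10. bracket@(2, -1) [-y clear] — {bearing, bracket, bushing, cap, cover, flange, gear, housing, pin, shaft}

gear; bushing; flange; housing; cover; cap; bearing; shaft; pin; bracket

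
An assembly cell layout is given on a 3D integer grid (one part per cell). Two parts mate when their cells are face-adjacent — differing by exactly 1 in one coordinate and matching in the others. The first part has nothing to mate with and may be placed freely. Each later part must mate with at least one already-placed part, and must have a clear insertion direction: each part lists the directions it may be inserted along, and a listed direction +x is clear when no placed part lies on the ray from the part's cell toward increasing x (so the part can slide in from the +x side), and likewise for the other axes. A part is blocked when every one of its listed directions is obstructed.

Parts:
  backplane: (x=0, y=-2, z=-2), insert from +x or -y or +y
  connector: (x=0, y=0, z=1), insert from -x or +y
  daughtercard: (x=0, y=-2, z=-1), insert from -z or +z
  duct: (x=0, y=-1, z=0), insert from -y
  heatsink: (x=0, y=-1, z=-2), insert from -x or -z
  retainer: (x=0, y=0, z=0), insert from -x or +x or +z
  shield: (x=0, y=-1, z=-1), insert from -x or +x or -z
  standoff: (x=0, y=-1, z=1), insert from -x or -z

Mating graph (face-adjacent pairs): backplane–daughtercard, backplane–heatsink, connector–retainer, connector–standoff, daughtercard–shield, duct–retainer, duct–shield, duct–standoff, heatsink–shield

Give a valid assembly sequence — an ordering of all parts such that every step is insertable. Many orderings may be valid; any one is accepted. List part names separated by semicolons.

daughtercard; backplane; heatsink; shield; duct; standoff; connector; retainer

1. daughtercard@(0, -2, -1) [-z clear] — {daughtercard}
2. backplane@(0, -2, -2) [+x clear] — {backplane, daughtercard}
3. heatsink@(0, -1, -2) [-x clear] — {backplane, daughtercard, heatsink}
4. shield@(0, -1, -1) [-x clear] — {backplane, daughtercard, heatsink, shield}
5. duct@(0, -1, 0) [-y clear] — {backplane, daughtercard, duct, heatsink, shield}
6. standoff@(0, -1, 1) [-x clear] — {backplane, daughtercard, duct, heatsink, shield, standoff}
7. connector@(0, 0, 1) [-x clear] — {backplane, connector, daughtercard, duct, heatsink, shield, standoff}
8. retainer@(0, 0, 0) [-x clear] — {backplane, connector, daughtercard, duct, heatsink, retainer, shield, standoff}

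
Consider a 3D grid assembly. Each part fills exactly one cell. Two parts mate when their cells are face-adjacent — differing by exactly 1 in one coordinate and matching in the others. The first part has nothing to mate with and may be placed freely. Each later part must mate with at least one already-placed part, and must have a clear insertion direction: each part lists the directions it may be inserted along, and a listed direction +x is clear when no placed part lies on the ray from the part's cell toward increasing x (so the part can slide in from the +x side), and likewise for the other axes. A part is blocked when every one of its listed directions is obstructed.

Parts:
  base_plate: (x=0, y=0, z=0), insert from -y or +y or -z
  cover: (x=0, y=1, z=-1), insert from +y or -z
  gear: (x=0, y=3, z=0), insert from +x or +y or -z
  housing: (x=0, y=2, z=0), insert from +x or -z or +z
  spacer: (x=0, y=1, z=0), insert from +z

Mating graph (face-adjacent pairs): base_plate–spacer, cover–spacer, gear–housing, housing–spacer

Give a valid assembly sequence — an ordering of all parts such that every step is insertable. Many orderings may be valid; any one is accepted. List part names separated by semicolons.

base_plate; spacer; housing; cover; gear

1. base_plate@(0, 0, 0) [-y clear] — {base_plate}
2. spacer@(0, 1, 0) [+z clear] — {base_plate, spacer}
3. housing@(0, 2, 0) [+x clear] — {base_plate, housing, spacer}
4. cover@(0, 1, -1) [+y clear] — {base_plate, cover, housing, spacer}
5. gear@(0, 3, 0) [+x clear] — {base_plate, cover, gear, housing, spacer}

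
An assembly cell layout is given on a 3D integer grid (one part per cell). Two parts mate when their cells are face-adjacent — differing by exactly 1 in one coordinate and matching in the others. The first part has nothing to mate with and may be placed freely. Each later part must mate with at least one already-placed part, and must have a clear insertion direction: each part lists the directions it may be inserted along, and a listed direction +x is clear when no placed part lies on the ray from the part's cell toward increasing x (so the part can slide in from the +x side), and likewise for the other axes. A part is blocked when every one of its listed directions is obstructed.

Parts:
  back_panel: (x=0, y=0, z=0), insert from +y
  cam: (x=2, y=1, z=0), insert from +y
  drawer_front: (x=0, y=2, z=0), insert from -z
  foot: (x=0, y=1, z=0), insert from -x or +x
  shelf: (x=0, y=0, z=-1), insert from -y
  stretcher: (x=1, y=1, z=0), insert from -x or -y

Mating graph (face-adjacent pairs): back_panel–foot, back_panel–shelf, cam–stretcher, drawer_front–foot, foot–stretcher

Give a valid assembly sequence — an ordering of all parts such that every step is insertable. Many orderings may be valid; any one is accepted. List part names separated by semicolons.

1. back_panel@(0, 0, 0) [+y clear] — {back_panel}
2. foot@(0, 1, 0) [-x clear] — {back_panel, foot}
3. drawer_front@(0, 2, 0) [-z clear] — {back_panel, drawer_front, foot}
4. stretcher@(1, 1, 0) [-y clear] — {back_panel, drawer_front, foot, stretcher}
5. shelf@(0, 0, -1) [-y clear] — {back_panel, drawer_front, foot, shelf, stretcher}
6. cam@(2, 1, 0) [+y clear] — {back_panel, cam, drawer_front, foot, shelf, stretcher}

back_panel; foot; drawer_front; stretcher; shelf; cam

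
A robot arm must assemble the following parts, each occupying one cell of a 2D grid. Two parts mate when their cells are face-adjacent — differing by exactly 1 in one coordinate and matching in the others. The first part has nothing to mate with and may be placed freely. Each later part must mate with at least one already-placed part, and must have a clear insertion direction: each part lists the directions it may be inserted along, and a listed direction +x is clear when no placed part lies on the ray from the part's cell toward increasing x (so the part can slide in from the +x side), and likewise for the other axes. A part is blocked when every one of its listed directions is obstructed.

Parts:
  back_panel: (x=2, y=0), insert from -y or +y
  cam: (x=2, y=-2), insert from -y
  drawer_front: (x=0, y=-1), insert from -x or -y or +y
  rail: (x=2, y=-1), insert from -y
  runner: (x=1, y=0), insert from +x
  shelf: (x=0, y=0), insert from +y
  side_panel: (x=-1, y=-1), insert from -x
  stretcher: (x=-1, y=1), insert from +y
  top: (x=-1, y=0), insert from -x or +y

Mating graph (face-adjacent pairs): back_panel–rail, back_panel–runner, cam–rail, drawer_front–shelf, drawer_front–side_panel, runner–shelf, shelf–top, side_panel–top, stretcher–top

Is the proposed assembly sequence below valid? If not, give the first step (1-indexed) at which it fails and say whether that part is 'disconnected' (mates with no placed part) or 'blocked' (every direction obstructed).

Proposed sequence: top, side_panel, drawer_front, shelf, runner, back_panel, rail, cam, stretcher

Valid

1. top@(-1, 0) [-x clear] — {top}
2. side_panel@(-1, -1) [-x clear] — {side_panel, top}
3. drawer_front@(0, -1) [-y clear] — {drawer_front, side_panel, top}
4. shelf@(0, 0) [+y clear] — {drawer_front, shelf, side_panel, top}
5. runner@(1, 0) [+x clear] — {drawer_front, runner, shelf, side_panel, top}
6. back_panel@(2, 0) [-y clear] — {back_panel, drawer_front, runner, shelf, side_panel, top}
7. rail@(2, -1) [-y clear] — {back_panel, drawer_front, rail, runner, shelf, side_panel, top}
8. cam@(2, -2) [-y clear] — {back_panel, cam, drawer_front, rail, runner, shelf, side_panel, top}
9. stretcher@(-1, 1) [+y clear] — {back_panel, cam, drawer_front, rail, runner, shelf, side_panel, stretcher, top}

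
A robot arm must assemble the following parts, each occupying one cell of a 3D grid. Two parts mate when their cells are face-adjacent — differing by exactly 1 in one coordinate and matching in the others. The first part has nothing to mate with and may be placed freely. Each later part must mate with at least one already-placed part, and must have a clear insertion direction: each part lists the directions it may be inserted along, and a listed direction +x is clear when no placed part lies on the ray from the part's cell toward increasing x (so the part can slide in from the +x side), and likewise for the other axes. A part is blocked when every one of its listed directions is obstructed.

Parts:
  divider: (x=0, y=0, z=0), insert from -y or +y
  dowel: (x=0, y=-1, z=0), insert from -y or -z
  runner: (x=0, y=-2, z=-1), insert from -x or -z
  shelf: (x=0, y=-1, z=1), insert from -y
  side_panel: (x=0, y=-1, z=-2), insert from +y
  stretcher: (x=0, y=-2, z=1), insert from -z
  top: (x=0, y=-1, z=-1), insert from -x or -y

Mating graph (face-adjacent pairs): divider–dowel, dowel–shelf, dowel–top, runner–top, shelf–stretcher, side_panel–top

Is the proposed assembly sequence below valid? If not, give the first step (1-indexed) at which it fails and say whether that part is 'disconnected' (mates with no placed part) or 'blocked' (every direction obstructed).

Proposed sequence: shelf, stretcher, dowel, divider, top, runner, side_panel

1. shelf@(0, -1, 1) [-y clear] — {shelf}
2. stretcher@(0, -2, 1) [-z clear] — {shelf, stretcher}
3. dowel@(0, -1, 0) [-y clear] — {dowel, shelf, stretcher}
4. divider@(0, 0, 0) [+y clear] — {divider, dowel, shelf, stretcher}
5. top@(0, -1, -1) [-x clear] — {divider, dowel, shelf, stretcher, top}
6. runner@(0, -2, -1) [-x clear] — {divider, dowel, runner, shelf, stretcher, top}
7. side_panel@(0, -1, -2) [+y clear] — {divider, dowel, runner, shelf, side_panel, stretcher, top}

Valid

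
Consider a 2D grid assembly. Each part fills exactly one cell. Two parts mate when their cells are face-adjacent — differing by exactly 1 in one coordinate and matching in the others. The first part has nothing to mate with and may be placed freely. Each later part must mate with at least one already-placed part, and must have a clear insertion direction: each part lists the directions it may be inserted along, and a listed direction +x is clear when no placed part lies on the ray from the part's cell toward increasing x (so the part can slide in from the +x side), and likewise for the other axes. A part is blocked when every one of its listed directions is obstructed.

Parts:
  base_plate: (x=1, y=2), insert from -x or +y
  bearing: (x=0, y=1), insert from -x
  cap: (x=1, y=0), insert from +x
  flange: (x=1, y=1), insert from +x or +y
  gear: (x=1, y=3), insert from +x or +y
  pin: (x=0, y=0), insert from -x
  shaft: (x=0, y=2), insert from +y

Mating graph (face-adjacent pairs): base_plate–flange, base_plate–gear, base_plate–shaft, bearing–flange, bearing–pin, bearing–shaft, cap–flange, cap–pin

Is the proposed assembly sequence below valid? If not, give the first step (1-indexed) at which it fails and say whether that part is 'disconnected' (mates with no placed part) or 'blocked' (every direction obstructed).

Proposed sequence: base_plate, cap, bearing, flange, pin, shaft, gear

Invalid at step 2 (disconnected)

1. base_plate@(1, 2) [-x clear] — {base_plate}
2. cap@(1, 0) — no placed neighbour ⇒ disconnected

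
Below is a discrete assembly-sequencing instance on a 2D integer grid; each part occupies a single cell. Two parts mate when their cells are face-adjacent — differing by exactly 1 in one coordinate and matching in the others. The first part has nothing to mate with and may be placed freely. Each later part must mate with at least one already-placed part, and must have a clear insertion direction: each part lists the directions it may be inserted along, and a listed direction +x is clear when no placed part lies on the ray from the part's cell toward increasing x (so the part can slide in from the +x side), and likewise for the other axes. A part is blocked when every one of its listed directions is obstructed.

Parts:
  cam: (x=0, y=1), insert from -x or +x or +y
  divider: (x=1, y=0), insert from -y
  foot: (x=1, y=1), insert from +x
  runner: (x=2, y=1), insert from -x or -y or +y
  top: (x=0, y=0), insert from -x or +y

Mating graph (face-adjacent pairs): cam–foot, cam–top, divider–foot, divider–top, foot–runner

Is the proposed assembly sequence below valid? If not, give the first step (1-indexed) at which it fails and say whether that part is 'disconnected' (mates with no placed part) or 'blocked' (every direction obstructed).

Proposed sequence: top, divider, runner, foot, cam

Invalid at step 3 (disconnected)

1. top@(0, 0) [-x clear] — {top}
2. divider@(1, 0) [-y clear] — {divider, top}
3. runner@(2, 1) — no placed neighbour ⇒ disconnected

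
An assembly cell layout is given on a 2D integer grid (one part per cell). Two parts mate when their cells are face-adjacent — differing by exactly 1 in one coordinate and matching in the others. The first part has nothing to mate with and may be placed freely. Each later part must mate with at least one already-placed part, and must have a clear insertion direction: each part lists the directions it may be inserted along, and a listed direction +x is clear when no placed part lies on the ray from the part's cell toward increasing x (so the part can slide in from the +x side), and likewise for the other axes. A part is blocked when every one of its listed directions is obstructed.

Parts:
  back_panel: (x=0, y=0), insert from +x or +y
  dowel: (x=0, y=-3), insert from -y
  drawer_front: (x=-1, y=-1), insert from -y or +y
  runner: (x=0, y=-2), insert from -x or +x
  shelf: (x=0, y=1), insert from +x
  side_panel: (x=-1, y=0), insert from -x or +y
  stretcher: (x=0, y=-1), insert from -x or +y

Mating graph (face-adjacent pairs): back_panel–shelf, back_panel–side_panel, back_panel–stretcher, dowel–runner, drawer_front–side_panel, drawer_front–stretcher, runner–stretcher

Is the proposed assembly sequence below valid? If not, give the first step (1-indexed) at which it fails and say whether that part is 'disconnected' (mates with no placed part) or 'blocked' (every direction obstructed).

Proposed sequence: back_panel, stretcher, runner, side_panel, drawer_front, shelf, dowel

Valid

1. back_panel@(0, 0) [+x clear] — {back_panel}
2. stretcher@(0, -1) [-x clear] — {back_panel, stretcher}
3. runner@(0, -2) [-x clear] — {back_panel, runner, stretcher}
4. side_panel@(-1, 0) [-x clear] — {back_panel, runner, side_panel, stretcher}
5. drawer_front@(-1, -1) [-y clear] — {back_panel, drawer_front, runner, side_panel, stretcher}
6. shelf@(0, 1) [+x clear] — {back_panel, drawer_front, runner, shelf, side_panel, stretcher}
7. dowel@(0, -3) [-y clear] — {back_panel, dowel, drawer_front, runner, shelf, side_panel, stretcher}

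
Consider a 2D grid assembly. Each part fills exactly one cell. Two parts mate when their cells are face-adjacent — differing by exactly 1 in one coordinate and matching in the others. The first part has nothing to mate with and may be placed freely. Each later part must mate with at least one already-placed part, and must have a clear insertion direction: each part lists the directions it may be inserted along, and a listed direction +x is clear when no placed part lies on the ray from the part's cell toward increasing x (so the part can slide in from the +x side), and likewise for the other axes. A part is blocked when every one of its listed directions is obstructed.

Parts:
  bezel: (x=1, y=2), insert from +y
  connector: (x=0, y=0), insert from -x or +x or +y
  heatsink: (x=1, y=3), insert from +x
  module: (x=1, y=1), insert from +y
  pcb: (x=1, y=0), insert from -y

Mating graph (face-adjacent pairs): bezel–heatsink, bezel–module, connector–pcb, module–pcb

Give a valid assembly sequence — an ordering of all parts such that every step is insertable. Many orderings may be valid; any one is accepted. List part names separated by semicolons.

connector; pcb; module; bezel; heatsink

1. connector@(0, 0) [-x clear] — {connector}
2. pcb@(1, 0) [-y clear] — {connector, pcb}
3. module@(1, 1) [+y clear] — {connector, module, pcb}
4. bezel@(1, 2) [+y clear] — {bezel, connector, module, pcb}
5. heatsink@(1, 3) [+x clear] — {bezel, connector, heatsink, module, pcb}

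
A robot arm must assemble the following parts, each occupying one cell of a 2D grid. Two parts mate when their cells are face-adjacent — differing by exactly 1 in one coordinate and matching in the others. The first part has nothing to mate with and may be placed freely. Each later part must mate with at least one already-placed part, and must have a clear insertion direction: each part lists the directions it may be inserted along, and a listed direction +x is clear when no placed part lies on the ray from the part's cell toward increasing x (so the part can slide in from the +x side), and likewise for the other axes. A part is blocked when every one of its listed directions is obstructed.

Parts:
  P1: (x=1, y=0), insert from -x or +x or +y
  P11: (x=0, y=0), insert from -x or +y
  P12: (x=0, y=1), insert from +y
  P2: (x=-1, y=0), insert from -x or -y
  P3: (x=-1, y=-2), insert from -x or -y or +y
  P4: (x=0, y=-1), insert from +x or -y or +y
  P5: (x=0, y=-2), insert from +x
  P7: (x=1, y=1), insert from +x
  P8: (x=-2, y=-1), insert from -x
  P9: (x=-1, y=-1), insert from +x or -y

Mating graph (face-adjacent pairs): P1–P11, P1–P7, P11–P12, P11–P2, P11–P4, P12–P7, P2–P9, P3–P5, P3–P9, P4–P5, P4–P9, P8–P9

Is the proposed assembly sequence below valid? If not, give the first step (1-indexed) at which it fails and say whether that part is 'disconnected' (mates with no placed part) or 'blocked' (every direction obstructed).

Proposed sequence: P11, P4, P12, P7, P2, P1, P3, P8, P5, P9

Invalid at step 7 (disconnected)

1. P11@(0, 0) [-x clear] — {P11}
2. P4@(0, -1) [+x clear] — {P11, P4}
3. P12@(0, 1) [+y clear] — {P11, P12, P4}
4. P7@(1, 1) [+x clear] — {P11, P12, P4, P7}
5. P2@(-1, 0) [-x clear] — {P11, P12, P2, P4, P7}
6. P1@(1, 0) [+x clear] — {P1, P11, P12, P2, P4, P7}
7. P3@(-1, -2) — no placed neighbour ⇒ disconnected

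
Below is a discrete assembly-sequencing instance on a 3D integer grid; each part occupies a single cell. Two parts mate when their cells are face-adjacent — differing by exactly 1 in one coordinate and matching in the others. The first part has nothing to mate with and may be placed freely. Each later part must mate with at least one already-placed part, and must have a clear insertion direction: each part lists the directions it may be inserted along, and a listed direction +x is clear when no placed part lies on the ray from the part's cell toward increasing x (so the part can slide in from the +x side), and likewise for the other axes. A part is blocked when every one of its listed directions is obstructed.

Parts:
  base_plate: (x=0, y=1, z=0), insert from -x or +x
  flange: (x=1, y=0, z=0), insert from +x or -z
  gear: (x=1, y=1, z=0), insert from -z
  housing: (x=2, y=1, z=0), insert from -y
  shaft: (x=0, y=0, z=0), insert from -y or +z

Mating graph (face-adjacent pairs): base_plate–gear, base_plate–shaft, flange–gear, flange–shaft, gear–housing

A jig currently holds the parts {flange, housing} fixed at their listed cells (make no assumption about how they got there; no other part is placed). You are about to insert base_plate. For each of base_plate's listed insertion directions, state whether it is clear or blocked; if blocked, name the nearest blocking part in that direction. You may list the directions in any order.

+x: blocked by housing; -x: clear

-x: ray from base_plate(0, 1, 0) has no placed part ⇒ clear
+x: nearest on ray is housing@(2, 1, 0) ⇒ blocked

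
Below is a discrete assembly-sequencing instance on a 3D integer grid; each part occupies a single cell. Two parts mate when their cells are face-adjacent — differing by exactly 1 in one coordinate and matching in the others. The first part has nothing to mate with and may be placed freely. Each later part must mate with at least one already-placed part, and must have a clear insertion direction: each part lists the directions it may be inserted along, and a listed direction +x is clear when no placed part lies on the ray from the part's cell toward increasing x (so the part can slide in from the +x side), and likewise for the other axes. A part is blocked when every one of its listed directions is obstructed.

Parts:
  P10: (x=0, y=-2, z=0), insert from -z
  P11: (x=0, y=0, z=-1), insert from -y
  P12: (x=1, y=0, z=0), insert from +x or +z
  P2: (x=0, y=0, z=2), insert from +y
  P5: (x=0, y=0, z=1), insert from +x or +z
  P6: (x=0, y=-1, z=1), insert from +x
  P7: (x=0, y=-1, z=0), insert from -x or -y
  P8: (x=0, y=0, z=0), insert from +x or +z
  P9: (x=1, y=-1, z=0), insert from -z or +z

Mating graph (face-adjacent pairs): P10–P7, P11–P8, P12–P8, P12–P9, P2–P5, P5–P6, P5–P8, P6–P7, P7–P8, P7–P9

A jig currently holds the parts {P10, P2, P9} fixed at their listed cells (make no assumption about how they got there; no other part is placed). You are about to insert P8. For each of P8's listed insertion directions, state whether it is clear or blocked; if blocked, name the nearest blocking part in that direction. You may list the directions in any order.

+x: clear; +z: blocked by P2

+x: ray from P8(0, 0, 0) has no placed part ⇒ clear
+z: nearest on ray is P2@(0, 0, 2) ⇒ blocked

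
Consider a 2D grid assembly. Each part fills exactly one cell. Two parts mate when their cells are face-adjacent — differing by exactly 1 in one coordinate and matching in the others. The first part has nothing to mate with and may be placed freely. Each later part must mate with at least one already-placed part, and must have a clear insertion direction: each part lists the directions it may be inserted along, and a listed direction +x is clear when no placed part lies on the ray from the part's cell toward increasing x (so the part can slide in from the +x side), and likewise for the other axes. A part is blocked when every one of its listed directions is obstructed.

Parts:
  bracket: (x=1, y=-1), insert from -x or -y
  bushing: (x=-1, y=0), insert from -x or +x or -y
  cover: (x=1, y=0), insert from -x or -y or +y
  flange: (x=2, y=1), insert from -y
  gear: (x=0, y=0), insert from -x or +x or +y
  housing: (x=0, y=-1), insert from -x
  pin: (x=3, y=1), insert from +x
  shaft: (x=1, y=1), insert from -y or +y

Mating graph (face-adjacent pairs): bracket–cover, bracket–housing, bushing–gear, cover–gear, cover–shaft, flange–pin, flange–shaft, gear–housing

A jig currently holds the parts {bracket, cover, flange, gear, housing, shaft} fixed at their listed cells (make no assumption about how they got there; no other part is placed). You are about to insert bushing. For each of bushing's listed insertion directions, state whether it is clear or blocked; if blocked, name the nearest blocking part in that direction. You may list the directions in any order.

+x: blocked by gear; -x: clear; -y: clear

-x: ray from bushing(-1, 0) has no placed part ⇒ clear
+x: nearest on ray is gear@(0, 0) ⇒ blocked
-y: ray from bushing(-1, 0) has no placed part ⇒ clear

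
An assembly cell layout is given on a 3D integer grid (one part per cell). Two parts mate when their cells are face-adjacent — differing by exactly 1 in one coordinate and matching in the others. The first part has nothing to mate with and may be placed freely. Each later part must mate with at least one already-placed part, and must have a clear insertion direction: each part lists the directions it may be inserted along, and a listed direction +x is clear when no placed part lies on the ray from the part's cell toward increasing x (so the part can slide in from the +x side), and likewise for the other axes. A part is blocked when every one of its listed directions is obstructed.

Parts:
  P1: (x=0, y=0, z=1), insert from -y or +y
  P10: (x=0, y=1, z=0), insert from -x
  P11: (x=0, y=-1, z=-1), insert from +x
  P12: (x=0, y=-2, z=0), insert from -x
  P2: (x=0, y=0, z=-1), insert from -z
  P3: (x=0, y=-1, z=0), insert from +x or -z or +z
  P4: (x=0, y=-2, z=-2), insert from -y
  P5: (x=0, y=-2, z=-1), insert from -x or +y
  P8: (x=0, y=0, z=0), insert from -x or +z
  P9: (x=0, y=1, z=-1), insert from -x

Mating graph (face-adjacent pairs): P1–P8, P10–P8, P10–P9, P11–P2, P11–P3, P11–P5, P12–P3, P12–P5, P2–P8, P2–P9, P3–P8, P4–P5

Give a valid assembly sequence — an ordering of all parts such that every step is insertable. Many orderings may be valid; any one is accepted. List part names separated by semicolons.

P11; P2; P9; P10; P8; P1; P5; P12; P4; P3

1. P11@(0, -1, -1) [+x clear] — {P11}
2. P2@(0, 0, -1) [-z clear] — {P11, P2}
3. P9@(0, 1, -1) [-x clear] — {P11, P2, P9}
4. P10@(0, 1, 0) [-x clear] — {P10, P11, P2, P9}
5. P8@(0, 0, 0) [-x clear] — {P10, P11, P2, P8, P9}
6. P1@(0, 0, 1) [-y clear] — {P1, P10, P11, P2, P8, P9}
7. P5@(0, -2, -1) [-x clear] — {P1, P10, P11, P2, P5, P8, P9}
8. P12@(0, -2, 0) [-x clear] — {P1, P10, P11, P12, P2, P5, P8, P9}
9. P4@(0, -2, -2) [-y clear] — {P1, P10, P11, P12, P2, P4, P5, P8, P9}
10. P3@(0, -1, 0) [+x clear] — {P1, P10, P11, P12, P2, P3, P4, P5, P8, P9}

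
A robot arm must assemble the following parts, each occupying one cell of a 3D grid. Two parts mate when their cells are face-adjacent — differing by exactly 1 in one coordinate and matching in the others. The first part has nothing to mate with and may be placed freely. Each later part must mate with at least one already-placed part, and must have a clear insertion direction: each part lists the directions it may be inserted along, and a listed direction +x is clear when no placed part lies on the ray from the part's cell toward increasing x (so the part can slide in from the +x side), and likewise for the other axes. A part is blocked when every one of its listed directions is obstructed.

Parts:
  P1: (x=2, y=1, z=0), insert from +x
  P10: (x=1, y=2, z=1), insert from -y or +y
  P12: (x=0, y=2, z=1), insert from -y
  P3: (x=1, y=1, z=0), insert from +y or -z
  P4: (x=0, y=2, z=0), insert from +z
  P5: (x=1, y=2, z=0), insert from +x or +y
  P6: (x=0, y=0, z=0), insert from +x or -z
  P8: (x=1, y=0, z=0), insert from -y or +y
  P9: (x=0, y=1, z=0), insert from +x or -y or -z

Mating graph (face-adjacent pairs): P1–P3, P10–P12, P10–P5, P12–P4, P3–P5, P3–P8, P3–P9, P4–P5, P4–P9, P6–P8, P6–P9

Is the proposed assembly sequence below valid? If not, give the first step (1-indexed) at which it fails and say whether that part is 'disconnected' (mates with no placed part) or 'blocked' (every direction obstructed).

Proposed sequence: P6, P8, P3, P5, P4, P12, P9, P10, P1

Valid

1. P6@(0, 0, 0) [+x clear] — {P6}
2. P8@(1, 0, 0) [-y clear] — {P6, P8}
3. P3@(1, 1, 0) [+y clear] — {P3, P6, P8}
4. P5@(1, 2, 0) [+x clear] — {P3, P5, P6, P8}
5. P4@(0, 2, 0) [+z clear] — {P3, P4, P5, P6, P8}
6. P12@(0, 2, 1) [-y clear] — {P12, P3, P4, P5, P6, P8}
7. P9@(0, 1, 0) [-z clear] — {P12, P3, P4, P5, P6, P8, P9}
8. P10@(1, 2, 1) [-y clear] — {P10, P12, P3, P4, P5, P6, P8, P9}
9. P1@(2, 1, 0) [+x clear] — {P1, P10, P12, P3, P4, P5, P6, P8, P9}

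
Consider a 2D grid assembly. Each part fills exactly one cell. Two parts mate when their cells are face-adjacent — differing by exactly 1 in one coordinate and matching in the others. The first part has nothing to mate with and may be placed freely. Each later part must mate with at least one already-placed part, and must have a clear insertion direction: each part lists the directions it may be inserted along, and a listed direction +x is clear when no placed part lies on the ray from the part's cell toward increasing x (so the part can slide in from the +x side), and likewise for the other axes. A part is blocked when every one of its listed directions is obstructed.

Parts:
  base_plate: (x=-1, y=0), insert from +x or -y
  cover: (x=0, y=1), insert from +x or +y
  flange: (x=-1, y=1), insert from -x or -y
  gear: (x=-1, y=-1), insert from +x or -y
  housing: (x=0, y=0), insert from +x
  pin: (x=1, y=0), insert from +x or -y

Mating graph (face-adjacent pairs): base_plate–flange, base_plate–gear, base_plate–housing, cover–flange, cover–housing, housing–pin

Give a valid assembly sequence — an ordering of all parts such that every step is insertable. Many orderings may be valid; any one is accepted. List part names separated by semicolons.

1. gear@(-1, -1) [+x clear] — {gear}
2. base_plate@(-1, 0) [+x clear] — {base_plate, gear}
3. flange@(-1, 1) [-x clear] — {base_plate, flange, gear}
4. housing@(0, 0) [+x clear] — {base_plate, flange, gear, housing}
5. pin@(1, 0) [+x clear] — {base_plate, flange, gear, housing, pin}
6. cover@(0, 1) [+x clear] — {base_plate, cover, flange, gear, housing, pin}

gear; base_plate; flange; housing; pin; cover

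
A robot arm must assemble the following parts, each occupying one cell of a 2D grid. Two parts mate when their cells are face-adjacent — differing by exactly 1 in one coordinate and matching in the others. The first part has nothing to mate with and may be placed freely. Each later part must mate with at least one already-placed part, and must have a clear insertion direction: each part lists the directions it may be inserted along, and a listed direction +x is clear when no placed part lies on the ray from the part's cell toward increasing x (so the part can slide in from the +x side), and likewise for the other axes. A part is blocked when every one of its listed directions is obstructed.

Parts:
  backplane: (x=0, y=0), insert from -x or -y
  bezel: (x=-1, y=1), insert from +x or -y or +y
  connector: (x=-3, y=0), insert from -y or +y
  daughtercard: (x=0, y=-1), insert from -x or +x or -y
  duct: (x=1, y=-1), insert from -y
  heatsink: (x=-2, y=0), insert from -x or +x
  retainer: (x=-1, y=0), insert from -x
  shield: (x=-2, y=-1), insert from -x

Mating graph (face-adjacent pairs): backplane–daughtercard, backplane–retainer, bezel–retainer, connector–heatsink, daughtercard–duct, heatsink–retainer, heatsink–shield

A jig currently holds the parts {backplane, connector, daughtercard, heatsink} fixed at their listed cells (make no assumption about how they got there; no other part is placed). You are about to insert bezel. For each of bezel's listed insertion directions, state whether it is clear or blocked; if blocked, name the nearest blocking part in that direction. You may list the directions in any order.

+x: ray from bezel(-1, 1) has no placed part ⇒ clear
-y: ray from bezel(-1, 1) has no placed part ⇒ clear
+y: ray from bezel(-1, 1) has no placed part ⇒ clear

+x: clear; +y: clear; -y: clear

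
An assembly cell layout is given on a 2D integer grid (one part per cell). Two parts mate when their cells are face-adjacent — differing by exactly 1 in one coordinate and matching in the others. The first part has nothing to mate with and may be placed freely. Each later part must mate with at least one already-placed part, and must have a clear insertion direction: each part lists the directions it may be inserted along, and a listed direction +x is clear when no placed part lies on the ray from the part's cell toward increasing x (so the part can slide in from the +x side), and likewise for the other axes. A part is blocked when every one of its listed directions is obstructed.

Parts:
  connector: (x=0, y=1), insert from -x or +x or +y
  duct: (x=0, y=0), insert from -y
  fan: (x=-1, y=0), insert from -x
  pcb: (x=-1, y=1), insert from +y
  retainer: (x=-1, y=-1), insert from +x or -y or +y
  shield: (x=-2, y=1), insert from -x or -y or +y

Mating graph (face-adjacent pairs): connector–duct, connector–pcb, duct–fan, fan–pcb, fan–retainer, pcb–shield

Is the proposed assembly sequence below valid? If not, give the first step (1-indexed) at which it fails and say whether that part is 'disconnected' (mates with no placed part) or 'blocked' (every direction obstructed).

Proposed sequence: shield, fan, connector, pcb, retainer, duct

1. shield@(-2, 1) [-x clear] — {shield}
2. fan@(-1, 0) — no placed neighbour ⇒ disconnected

Invalid at step 2 (disconnected)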